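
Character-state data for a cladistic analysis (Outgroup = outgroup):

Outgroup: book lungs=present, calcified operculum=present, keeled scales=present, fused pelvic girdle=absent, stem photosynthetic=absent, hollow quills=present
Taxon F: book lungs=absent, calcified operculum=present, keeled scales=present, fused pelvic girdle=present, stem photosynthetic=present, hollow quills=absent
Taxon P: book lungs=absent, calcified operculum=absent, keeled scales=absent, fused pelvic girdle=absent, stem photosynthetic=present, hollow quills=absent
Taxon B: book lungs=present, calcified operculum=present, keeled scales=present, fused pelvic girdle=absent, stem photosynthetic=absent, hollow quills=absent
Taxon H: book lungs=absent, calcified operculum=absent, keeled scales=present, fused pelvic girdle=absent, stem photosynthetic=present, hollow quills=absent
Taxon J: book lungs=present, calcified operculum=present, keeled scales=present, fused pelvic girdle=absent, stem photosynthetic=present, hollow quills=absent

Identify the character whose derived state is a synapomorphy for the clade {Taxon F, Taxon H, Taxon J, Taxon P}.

stem photosynthetic

Character polarity is set by the outgroup: the derived state is whichever differs from the outgroup's state, so for book lungs, calcified operculum, keeled scales, hollow quills the derived state is 'absent', and for the remaining characters it is 'present'.
Only Taxon F, Taxon H, and Taxon P show the derived state 'absent' for book lungs, supporting them as a clade.
calcified operculum (derived state 'absent') is shared by Taxon H and Taxon P — a synapomorphy uniting that clade.
keeled scales: derived state 'absent' in Taxon P only — an autapomorphy, so it tells us nothing about relationships among taxa.
fused pelvic girdle: derived state 'present' in Taxon F only — an autapomorphy, so it tells us nothing about relationships among taxa.
Only Taxon F, Taxon H, Taxon J, and Taxon P show the derived state 'present' for stem photosynthetic, supporting them as a clade.
All ingroup taxa share the derived state 'absent' for hollow quills; it defines the ingroup but does not resolve relationships within it.
Most parsimonious ingroup topology: (((Taxon F,(Taxon P,Taxon H)),Taxon J),Taxon B).
The clade {Taxon F, Taxon H, Taxon J, Taxon P} is supported by stem photosynthetic: its derived state 'present' occurs in exactly those taxa and in no other taxon (including the outgroup).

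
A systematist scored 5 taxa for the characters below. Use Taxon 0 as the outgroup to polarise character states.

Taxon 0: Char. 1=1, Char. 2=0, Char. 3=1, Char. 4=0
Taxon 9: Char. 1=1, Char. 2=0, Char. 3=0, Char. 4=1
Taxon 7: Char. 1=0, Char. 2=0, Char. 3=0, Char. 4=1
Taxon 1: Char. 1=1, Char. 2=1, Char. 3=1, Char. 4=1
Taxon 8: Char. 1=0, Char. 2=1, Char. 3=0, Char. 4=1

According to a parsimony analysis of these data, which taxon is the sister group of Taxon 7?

Character polarity is set by the outgroup: the derived state is whichever differs from the outgroup's state, so for Char. 1, Char. 3 the derived state is '0', and for the remaining characters it is '1'.
Char. 1: derived state '0' in Taxon 7 and Taxon 8 only — synapomorphy for {Taxon 7, Taxon 8}.
Char. 2 groups Taxon 1 and Taxon 8, which is incompatible with the clades supported by the remaining characters; treating it as convergent (homoplasy) costs fewer steps than any alternative tree.
Only Taxon 7, Taxon 8, and Taxon 9 show the derived state '0' for Char. 3, supporting them as a clade.
All ingroup taxa share the derived state '1' for Char. 4; it defines the ingroup but does not resolve relationships within it.
Most parsimonious ingroup topology: ((Taxon 9,(Taxon 7,Taxon 8)),Taxon 1).
Taxon 7 and Taxon 8 form a cherry on this tree, so they are sister taxa.

Taxon 8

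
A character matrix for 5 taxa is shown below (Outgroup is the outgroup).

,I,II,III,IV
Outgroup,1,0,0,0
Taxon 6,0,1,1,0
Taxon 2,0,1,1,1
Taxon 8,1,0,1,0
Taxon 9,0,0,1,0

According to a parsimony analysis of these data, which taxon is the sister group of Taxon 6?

Character polarity is set by the outgroup: the derived state is whichever differs from the outgroup's state, so for I the derived state is '0', and for the remaining characters it is '1'.
I: derived state '0' in Taxon 2, Taxon 6, and Taxon 9 only — synapomorphy for {Taxon 2, Taxon 6, Taxon 9}.
Only Taxon 2 and Taxon 6 show the derived state '1' for II, supporting them as a clade.
III (derived state '1') is shared by all ingroup taxa — unites the whole ingroup.
IV: derived state '1' in Taxon 2 only — an autapomorphy, so it tells us nothing about relationships among taxa.
Most parsimonious ingroup topology: (((Taxon 6,Taxon 2),Taxon 9),Taxon 8).
Taxon 6 and Taxon 2 form a cherry on this tree, so they are sister taxa.

Taxon 2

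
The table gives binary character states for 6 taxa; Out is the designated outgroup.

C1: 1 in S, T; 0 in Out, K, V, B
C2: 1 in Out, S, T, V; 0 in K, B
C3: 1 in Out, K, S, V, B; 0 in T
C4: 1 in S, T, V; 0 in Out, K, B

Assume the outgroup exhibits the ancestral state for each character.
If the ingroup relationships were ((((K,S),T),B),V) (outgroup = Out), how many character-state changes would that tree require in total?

8

Map each character onto ((((K,S),T),B),V) (rooted by Out) and count the minimum state changes it requires (Fitch parsimony):
C1: 2; C2: 2; C3: 1; C4: 3.
Total tree length = 8.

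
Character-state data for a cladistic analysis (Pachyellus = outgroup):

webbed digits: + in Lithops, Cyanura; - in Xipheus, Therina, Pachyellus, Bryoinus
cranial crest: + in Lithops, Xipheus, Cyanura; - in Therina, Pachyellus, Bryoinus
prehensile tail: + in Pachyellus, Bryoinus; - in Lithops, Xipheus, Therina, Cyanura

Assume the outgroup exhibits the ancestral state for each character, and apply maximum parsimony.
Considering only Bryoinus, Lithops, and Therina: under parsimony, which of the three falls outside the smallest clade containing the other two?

Character polarity is set by the outgroup: the derived state is whichever differs from the outgroup's state, so for prehensile tail the derived state is '-', and for the remaining characters it is '+'.
webbed digits: derived state '+' in Cyanura and Lithops only — synapomorphy for {Cyanura, Lithops}.
Only Cyanura, Lithops, and Xipheus show the derived state '+' for cranial crest, supporting them as a clade.
prehensile tail: derived state '-' in Cyanura, Lithops, Therina, and Xipheus only — synapomorphy for {Cyanura, Lithops, Therina, Xipheus}.
Most parsimonious ingroup topology: (Bryoinus,((Xipheus,(Lithops,Cyanura)),Therina)).
Lithops and Therina share a more recent common ancestor with each other than either does with Bryoinus, so Bryoinus is the least closely related of the three.

Bryoinus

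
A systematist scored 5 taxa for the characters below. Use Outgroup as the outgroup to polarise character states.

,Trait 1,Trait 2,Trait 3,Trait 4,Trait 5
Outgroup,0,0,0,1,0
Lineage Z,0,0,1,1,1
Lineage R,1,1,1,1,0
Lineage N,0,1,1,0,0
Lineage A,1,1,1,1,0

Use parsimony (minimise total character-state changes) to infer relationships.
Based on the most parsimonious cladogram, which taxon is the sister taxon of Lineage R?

Lineage A

Character polarity is set by the outgroup: the derived state is whichever differs from the outgroup's state, so for Trait 4 the derived state is '0', and for the remaining characters it is '1'.
Trait 1: derived state '1' in Lineage A and Lineage R only — synapomorphy for {Lineage A, Lineage R}.
Only Lineage A, Lineage N, and Lineage R show the derived state '1' for Trait 2, supporting them as a clade.
Trait 3 (derived state '1') is shared by all ingroup taxa — unites the whole ingroup.
Trait 4: derived state '0' in Lineage N only — an autapomorphy, so it tells us nothing about relationships among taxa.
Trait 5 (derived state '1') is unique to Lineage Z (autapomorphy; uninformative for grouping).
Most parsimonious ingroup topology: (Lineage Z,((Lineage R,Lineage A),Lineage N)).
Lineage R and Lineage A form a cherry on this tree, so they are sister taxa.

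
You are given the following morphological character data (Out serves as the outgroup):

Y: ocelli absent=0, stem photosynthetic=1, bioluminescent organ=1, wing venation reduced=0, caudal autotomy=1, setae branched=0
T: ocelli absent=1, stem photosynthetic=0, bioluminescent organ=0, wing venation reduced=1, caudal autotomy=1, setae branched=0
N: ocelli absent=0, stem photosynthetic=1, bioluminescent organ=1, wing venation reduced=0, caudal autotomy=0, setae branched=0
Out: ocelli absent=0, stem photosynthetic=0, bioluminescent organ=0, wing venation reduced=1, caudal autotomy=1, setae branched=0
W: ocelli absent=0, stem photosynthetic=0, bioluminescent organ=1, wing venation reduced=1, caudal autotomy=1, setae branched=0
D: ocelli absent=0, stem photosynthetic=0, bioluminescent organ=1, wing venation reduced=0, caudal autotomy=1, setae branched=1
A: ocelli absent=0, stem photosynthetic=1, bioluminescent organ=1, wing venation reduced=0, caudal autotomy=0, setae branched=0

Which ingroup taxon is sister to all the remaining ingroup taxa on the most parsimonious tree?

Character polarity is set by the outgroup: the derived state is whichever differs from the outgroup's state, so for wing venation reduced, caudal autotomy the derived state is '0', and for the remaining characters it is '1'.
ocelli absent (derived state '1') is unique to T (autapomorphy; uninformative for grouping).
stem photosynthetic: derived state '1' in A, N, and Y only — synapomorphy for {A, N, Y}.
bioluminescent organ (derived state '1') is shared by A, D, N, W, and Y — a synapomorphy uniting that clade.
Only A, D, N, and Y show the derived state '0' for wing venation reduced, supporting them as a clade.
caudal autotomy: derived state '0' in A and N only — synapomorphy for {A, N}.
setae branched (derived state '1') is unique to D (autapomorphy; uninformative for grouping).
Most parsimonious ingroup topology: (((((N,A),Y),D),W),T).
T is sister to the clade containing all other ingroup taxa, so it is the earliest-diverging (most basal) ingroup lineage.

T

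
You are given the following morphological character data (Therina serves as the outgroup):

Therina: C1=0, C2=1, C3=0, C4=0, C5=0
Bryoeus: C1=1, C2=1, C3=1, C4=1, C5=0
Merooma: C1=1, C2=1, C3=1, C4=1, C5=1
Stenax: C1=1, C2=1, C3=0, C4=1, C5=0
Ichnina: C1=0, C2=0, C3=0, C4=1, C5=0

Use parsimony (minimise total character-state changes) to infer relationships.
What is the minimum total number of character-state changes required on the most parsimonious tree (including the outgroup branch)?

5

Character polarity is set by the outgroup: the derived state is whichever differs from the outgroup's state, so for C2 the derived state is '0', and for the remaining characters it is '1'.
C1 (derived state '1') is shared by Bryoeus, Merooma, and Stenax — a synapomorphy uniting that clade.
C2: derived state '0' in Ichnina only — an autapomorphy, so it tells us nothing about relationships among taxa.
C3 (derived state '1') is shared by Bryoeus and Merooma — a synapomorphy uniting that clade.
C4 (derived state '1') is shared by all ingroup taxa — unites the whole ingroup.
C5: derived state '1' in Merooma only — an autapomorphy, so it tells us nothing about relationships among taxa.
Most parsimonious ingroup topology: (((Bryoeus,Merooma),Stenax),Ichnina).
Changes per character on this tree: C1: 1; C2: 1; C3: 1; C4: 1; C5: 1.
Total = 5.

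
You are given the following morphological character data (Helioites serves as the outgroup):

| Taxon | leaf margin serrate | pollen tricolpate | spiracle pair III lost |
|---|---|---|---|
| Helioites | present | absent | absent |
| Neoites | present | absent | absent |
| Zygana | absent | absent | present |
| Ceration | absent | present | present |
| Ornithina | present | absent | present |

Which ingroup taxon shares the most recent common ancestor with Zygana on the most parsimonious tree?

Ceration

Character polarity is set by the outgroup: the derived state is whichever differs from the outgroup's state, so for leaf margin serrate the derived state is 'absent', and for the remaining characters it is 'present'.
leaf margin serrate: derived state 'absent' in Ceration and Zygana only — synapomorphy for {Ceration, Zygana}.
pollen tricolpate: derived state 'present' in Ceration only — an autapomorphy, so it tells us nothing about relationships among taxa.
spiracle pair III lost: derived state 'present' in Ceration, Ornithina, and Zygana only — synapomorphy for {Ceration, Ornithina, Zygana}.
Most parsimonious ingroup topology: (Neoites,((Zygana,Ceration),Ornithina)).
Zygana and Ceration form a cherry on this tree, so they are sister taxa.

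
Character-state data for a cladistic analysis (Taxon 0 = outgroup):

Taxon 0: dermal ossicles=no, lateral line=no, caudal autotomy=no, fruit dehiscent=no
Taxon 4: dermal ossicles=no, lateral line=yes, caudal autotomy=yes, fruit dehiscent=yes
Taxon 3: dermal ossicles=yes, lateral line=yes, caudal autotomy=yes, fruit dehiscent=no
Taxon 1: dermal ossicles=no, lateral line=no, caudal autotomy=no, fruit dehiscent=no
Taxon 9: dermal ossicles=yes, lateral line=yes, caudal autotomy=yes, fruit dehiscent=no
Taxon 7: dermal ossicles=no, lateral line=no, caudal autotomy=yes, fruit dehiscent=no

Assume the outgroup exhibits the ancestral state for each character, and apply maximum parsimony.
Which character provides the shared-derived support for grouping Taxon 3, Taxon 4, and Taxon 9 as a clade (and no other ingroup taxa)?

lateral line

The outgroup has state 'no' for every character, so 'yes' is the derived state throughout.
dermal ossicles (derived state 'yes') is shared by Taxon 3 and Taxon 9 — a synapomorphy uniting that clade.
lateral line: derived state 'yes' in Taxon 3, Taxon 4, and Taxon 9 only — synapomorphy for {Taxon 3, Taxon 4, Taxon 9}.
caudal autotomy (derived state 'yes') is shared by Taxon 3, Taxon 4, Taxon 7, and Taxon 9 — a synapomorphy uniting that clade.
fruit dehiscent (derived state 'yes') is unique to Taxon 4 (autapomorphy; uninformative for grouping).
Most parsimonious ingroup topology: (((Taxon 4,(Taxon 3,Taxon 9)),Taxon 7),Taxon 1).
The clade {Taxon 3, Taxon 4, Taxon 9} is supported by lateral line: its derived state 'yes' occurs in exactly those taxa and in no other taxon (including the outgroup).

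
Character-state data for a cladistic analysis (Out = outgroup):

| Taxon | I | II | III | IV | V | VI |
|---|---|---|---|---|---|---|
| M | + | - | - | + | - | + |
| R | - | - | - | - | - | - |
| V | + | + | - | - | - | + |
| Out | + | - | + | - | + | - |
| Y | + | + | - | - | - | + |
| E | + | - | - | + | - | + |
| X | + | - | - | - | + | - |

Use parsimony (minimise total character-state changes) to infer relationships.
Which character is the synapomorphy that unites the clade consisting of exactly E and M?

Character polarity is set by the outgroup: the derived state is whichever differs from the outgroup's state, so for I, III, V the derived state is '-', and for the remaining characters it is '+'.
I: derived state '-' in R only — an autapomorphy, so it tells us nothing about relationships among taxa.
Only V and Y show the derived state '+' for II, supporting them as a clade.
All ingroup taxa share the derived state '-' for III; it defines the ingroup but does not resolve relationships within it.
IV (derived state '+') is shared by E and M — a synapomorphy uniting that clade.
V (derived state '-') is shared by E, M, R, V, and Y — a synapomorphy uniting that clade.
Only E, M, V, and Y show the derived state '+' for VI, supporting them as a clade.
Most parsimonious ingroup topology: ((((M,E),(V,Y)),R),X).
The clade {E, M} is supported by IV: its derived state '+' occurs in exactly those taxa and in no other taxon (including the outgroup).

IV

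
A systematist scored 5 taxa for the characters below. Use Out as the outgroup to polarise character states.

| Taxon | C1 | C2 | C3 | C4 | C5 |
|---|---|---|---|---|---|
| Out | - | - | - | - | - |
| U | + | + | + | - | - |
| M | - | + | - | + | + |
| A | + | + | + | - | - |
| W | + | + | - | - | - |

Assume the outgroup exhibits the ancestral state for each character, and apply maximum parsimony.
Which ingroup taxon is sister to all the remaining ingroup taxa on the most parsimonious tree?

M

The outgroup has state '-' for every character, so '+' is the derived state throughout.
C1 (derived state '+') is shared by A, U, and W — a synapomorphy uniting that clade.
C2 (derived state '+') is shared by all ingroup taxa — unites the whole ingroup.
C3: derived state '+' in A and U only — synapomorphy for {A, U}.
C4 (derived state '+') is unique to M (autapomorphy; uninformative for grouping).
C5 (derived state '+') is unique to M (autapomorphy; uninformative for grouping).
Most parsimonious ingroup topology: (((U,A),W),M).
M is sister to the clade containing all other ingroup taxa, so it is the earliest-diverging (most basal) ingroup lineage.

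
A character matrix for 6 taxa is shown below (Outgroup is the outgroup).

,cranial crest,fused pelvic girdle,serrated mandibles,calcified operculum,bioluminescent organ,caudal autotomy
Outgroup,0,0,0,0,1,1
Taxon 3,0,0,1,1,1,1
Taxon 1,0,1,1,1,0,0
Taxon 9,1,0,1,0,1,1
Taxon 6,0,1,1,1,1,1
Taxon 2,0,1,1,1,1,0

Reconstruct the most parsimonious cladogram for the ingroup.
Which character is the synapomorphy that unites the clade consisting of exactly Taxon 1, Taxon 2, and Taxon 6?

fused pelvic girdle

Character polarity is set by the outgroup: the derived state is whichever differs from the outgroup's state, so for bioluminescent organ, caudal autotomy the derived state is '0', and for the remaining characters it is '1'.
cranial crest (derived state '1') is unique to Taxon 9 (autapomorphy; uninformative for grouping).
fused pelvic girdle: derived state '1' in Taxon 1, Taxon 2, and Taxon 6 only — synapomorphy for {Taxon 1, Taxon 2, Taxon 6}.
serrated mandibles (derived state '1') is shared by all ingroup taxa — unites the whole ingroup.
Only Taxon 1, Taxon 2, Taxon 3, and Taxon 6 show the derived state '1' for calcified operculum, supporting them as a clade.
bioluminescent organ (derived state '0') is unique to Taxon 1 (autapomorphy; uninformative for grouping).
caudal autotomy: derived state '0' in Taxon 1 and Taxon 2 only — synapomorphy for {Taxon 1, Taxon 2}.
Most parsimonious ingroup topology: ((Taxon 3,((Taxon 1,Taxon 2),Taxon 6)),Taxon 9).
The clade {Taxon 1, Taxon 2, Taxon 6} is supported by fused pelvic girdle: its derived state '1' occurs in exactly those taxa and in no other taxon (including the outgroup).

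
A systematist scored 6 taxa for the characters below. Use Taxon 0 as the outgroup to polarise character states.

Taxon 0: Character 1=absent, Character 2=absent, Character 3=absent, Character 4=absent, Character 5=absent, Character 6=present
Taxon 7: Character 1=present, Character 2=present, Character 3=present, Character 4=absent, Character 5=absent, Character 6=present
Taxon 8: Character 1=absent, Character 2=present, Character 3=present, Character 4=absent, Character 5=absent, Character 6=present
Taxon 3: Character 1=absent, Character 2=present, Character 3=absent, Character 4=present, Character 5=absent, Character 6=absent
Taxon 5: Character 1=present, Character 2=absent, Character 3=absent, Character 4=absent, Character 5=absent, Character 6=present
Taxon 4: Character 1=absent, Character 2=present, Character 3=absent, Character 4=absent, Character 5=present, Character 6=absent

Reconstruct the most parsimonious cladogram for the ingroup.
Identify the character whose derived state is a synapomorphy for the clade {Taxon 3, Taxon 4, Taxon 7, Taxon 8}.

Character 2

Character polarity is set by the outgroup: the derived state is whichever differs from the outgroup's state, so for Character 6 the derived state is 'absent', and for the remaining characters it is 'present'.
Character 1 groups Taxon 5 and Taxon 7, which is incompatible with the clades supported by the remaining characters; treating it as convergent (homoplasy) costs fewer steps than any alternative tree.
Character 2 (derived state 'present') is shared by Taxon 3, Taxon 4, Taxon 7, and Taxon 8 — a synapomorphy uniting that clade.
Character 3 (derived state 'present') is shared by Taxon 7 and Taxon 8 — a synapomorphy uniting that clade.
Character 4 (derived state 'present') is unique to Taxon 3 (autapomorphy; uninformative for grouping).
Character 5 (derived state 'present') is unique to Taxon 4 (autapomorphy; uninformative for grouping).
Character 6: derived state 'absent' in Taxon 3 and Taxon 4 only — synapomorphy for {Taxon 3, Taxon 4}.
Most parsimonious ingroup topology: (((Taxon 7,Taxon 8),(Taxon 3,Taxon 4)),Taxon 5).
The clade {Taxon 3, Taxon 4, Taxon 7, Taxon 8} is supported by Character 2: its derived state 'present' occurs in exactly those taxa and in no other taxon (including the outgroup).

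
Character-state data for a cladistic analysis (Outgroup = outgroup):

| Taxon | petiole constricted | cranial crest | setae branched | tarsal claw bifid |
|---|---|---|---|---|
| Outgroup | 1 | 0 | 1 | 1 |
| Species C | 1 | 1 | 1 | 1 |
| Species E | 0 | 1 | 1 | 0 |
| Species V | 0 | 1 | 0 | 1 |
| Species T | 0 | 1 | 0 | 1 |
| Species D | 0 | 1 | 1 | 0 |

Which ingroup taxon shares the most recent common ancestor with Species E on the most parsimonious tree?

Character polarity is set by the outgroup: the derived state is whichever differs from the outgroup's state, so for petiole constricted, setae branched, tarsal claw bifid the derived state is '0', and for the remaining characters it is '1'.
petiole constricted: derived state '0' in Species D, Species E, Species T, and Species V only — synapomorphy for {Species D, Species E, Species T, Species V}.
cranial crest (derived state '1') is shared by all ingroup taxa — unites the whole ingroup.
setae branched (derived state '0') is shared by Species T and Species V — a synapomorphy uniting that clade.
Only Species D and Species E show the derived state '0' for tarsal claw bifid, supporting them as a clade.
Most parsimonious ingroup topology: (Species C,((Species E,Species D),(Species V,Species T))).
Species E and Species D form a cherry on this tree, so they are sister taxa.

Species D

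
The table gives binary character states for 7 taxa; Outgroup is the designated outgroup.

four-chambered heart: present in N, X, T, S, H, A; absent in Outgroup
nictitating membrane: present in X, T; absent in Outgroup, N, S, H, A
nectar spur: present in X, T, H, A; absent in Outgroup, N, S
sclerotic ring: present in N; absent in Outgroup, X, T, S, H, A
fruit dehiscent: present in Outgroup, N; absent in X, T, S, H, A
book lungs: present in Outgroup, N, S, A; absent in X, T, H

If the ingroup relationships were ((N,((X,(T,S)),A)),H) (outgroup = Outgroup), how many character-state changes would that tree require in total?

12

Map each character onto ((N,((X,(T,S)),A)),H) (rooted by Outgroup) and count the minimum state changes it requires (Fitch parsimony):
four-chambered heart: 1; nictitating membrane: 2; nectar spur: 3; sclerotic ring: 1; fruit dehiscent: 2; book lungs: 3.
Total tree length = 12.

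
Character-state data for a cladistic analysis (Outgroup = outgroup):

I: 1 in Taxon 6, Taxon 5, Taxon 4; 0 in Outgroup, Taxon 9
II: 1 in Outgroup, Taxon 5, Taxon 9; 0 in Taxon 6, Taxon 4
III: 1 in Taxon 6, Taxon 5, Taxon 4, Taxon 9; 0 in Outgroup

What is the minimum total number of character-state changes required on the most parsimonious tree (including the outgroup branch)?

Character polarity is set by the outgroup: the derived state is whichever differs from the outgroup's state, so for II the derived state is '0', and for the remaining characters it is '1'.
I: derived state '1' in Taxon 4, Taxon 5, and Taxon 6 only — synapomorphy for {Taxon 4, Taxon 5, Taxon 6}.
II (derived state '0') is shared by Taxon 4 and Taxon 6 — a synapomorphy uniting that clade.
All ingroup taxa share the derived state '1' for III; it defines the ingroup but does not resolve relationships within it.
Most parsimonious ingroup topology: (((Taxon 6,Taxon 4),Taxon 5),Taxon 9).
Changes per character on this tree: I: 1; II: 1; III: 1.
Total = 3.

3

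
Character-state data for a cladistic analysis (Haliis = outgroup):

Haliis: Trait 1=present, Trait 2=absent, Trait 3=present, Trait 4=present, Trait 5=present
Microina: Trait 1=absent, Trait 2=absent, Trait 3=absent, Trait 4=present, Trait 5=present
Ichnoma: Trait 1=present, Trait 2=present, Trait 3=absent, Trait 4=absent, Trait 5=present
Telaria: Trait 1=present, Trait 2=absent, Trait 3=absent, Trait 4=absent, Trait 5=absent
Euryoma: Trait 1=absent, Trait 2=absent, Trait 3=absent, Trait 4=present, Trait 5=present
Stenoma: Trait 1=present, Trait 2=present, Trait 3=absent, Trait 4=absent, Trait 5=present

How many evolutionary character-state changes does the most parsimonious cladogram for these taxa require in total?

Character polarity is set by the outgroup: the derived state is whichever differs from the outgroup's state, so for Trait 1, Trait 3, Trait 4, Trait 5 the derived state is 'absent', and for the remaining characters it is 'present'.
Trait 1 (derived state 'absent') is shared by Euryoma and Microina — a synapomorphy uniting that clade.
Trait 2 (derived state 'present') is shared by Ichnoma and Stenoma — a synapomorphy uniting that clade.
Trait 3 (derived state 'absent') is shared by all ingroup taxa — unites the whole ingroup.
Only Ichnoma, Stenoma, and Telaria show the derived state 'absent' for Trait 4, supporting them as a clade.
Trait 5: derived state 'absent' in Telaria only — an autapomorphy, so it tells us nothing about relationships among taxa.
Most parsimonious ingroup topology: ((Microina,Euryoma),((Ichnoma,Stenoma),Telaria)).
Changes per character on this tree: Trait 1: 1; Trait 2: 1; Trait 3: 1; Trait 4: 1; Trait 5: 1.
Total = 5.

5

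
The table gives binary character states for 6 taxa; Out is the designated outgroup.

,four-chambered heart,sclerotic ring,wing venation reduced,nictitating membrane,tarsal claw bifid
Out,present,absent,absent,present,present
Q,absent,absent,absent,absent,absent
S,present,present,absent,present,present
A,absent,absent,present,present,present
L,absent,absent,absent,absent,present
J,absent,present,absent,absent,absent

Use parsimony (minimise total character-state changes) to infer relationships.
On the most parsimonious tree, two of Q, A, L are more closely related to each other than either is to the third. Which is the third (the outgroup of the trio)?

Character polarity is set by the outgroup: the derived state is whichever differs from the outgroup's state, so for four-chambered heart, nictitating membrane, tarsal claw bifid the derived state is 'absent', and for the remaining characters it is 'present'.
Only A, J, L, and Q show the derived state 'absent' for four-chambered heart, supporting them as a clade.
sclerotic ring (state 'present') occurs in J and S but conflicts with the nesting implied by the other characters — most parsimoniously interpreted as homoplasy.
wing venation reduced: derived state 'present' in A only — an autapomorphy, so it tells us nothing about relationships among taxa.
nictitating membrane: derived state 'absent' in J, L, and Q only — synapomorphy for {J, L, Q}.
Only J and Q show the derived state 'absent' for tarsal claw bifid, supporting them as a clade.
Most parsimonious ingroup topology: ((((Q,J),L),A),S).
L and Q share a more recent common ancestor with each other than either does with A, so A is the least closely related of the three.

A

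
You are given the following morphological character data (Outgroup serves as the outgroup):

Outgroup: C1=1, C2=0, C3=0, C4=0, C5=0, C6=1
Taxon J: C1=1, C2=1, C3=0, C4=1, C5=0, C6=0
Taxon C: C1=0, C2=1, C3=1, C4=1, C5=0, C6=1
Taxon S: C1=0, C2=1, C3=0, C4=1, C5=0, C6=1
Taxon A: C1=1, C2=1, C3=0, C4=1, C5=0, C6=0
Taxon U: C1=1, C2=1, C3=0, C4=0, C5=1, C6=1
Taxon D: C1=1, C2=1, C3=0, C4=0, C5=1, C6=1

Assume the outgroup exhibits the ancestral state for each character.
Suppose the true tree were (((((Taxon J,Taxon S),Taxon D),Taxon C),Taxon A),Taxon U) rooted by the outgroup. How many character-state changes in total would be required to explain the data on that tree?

Map each character onto (((((Taxon J,Taxon S),Taxon D),Taxon C),Taxon A),Taxon U) (rooted by Outgroup) and count the minimum state changes it requires (Fitch parsimony):
C1: 2; C2: 1; C3: 1; C4: 2; C5: 2; C6: 2.
Total tree length = 10.

10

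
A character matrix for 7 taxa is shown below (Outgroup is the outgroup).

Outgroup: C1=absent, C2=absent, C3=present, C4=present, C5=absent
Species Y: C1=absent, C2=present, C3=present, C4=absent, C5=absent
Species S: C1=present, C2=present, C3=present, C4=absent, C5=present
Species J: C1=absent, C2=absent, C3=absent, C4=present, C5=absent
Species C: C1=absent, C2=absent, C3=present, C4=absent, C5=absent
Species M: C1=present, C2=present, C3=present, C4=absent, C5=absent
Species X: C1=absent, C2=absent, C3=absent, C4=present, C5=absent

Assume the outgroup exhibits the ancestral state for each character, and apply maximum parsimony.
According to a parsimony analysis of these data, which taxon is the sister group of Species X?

Species J

Character polarity is set by the outgroup: the derived state is whichever differs from the outgroup's state, so for C3, C4 the derived state is 'absent', and for the remaining characters it is 'present'.
C1 (derived state 'present') is shared by Species M and Species S — a synapomorphy uniting that clade.
C2: derived state 'present' in Species M, Species S, and Species Y only — synapomorphy for {Species M, Species S, Species Y}.
C3: derived state 'absent' in Species J and Species X only — synapomorphy for {Species J, Species X}.
C4 (derived state 'absent') is shared by Species C, Species M, Species S, and Species Y — a synapomorphy uniting that clade.
C5 (derived state 'present') is unique to Species S (autapomorphy; uninformative for grouping).
Most parsimonious ingroup topology: (((Species Y,(Species S,Species M)),Species C),(Species J,Species X)).
Species X and Species J form a cherry on this tree, so they are sister taxa.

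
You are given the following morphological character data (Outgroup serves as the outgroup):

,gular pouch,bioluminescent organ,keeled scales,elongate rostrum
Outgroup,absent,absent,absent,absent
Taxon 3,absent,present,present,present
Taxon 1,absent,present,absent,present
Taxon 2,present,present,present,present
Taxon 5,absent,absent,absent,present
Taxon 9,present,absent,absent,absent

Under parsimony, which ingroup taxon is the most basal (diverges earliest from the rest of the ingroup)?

Taxon 9

The outgroup has state 'absent' for every character, so 'present' is the derived state throughout.
gular pouch (state 'present') occurs in Taxon 2 and Taxon 9 but conflicts with the nesting implied by the other characters — most parsimoniously interpreted as homoplasy.
bioluminescent organ (derived state 'present') is shared by Taxon 1, Taxon 2, and Taxon 3 — a synapomorphy uniting that clade.
Only Taxon 2 and Taxon 3 show the derived state 'present' for keeled scales, supporting them as a clade.
elongate rostrum (derived state 'present') is shared by Taxon 1, Taxon 2, Taxon 3, and Taxon 5 — a synapomorphy uniting that clade.
Most parsimonious ingroup topology: ((((Taxon 3,Taxon 2),Taxon 1),Taxon 5),Taxon 9).
Taxon 9 is sister to the clade containing all other ingroup taxa, so it is the earliest-diverging (most basal) ingroup lineage.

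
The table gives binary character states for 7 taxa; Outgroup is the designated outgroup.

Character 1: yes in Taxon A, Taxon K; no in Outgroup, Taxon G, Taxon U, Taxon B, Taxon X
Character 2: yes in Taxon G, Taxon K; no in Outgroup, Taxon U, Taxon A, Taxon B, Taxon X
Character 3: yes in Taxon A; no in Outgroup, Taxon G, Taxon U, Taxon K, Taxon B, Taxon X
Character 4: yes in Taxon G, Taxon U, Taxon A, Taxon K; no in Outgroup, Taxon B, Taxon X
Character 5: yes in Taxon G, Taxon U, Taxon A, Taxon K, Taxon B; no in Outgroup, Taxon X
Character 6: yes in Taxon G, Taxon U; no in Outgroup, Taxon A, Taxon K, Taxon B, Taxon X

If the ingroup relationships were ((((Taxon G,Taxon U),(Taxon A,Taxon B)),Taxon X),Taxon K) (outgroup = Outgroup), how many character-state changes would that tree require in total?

Map each character onto ((((Taxon G,Taxon U),(Taxon A,Taxon B)),Taxon X),Taxon K) (rooted by Outgroup) and count the minimum state changes it requires (Fitch parsimony):
Character 1: 2; Character 2: 2; Character 3: 1; Character 4: 3; Character 5: 2; Character 6: 1.
Total tree length = 11.

11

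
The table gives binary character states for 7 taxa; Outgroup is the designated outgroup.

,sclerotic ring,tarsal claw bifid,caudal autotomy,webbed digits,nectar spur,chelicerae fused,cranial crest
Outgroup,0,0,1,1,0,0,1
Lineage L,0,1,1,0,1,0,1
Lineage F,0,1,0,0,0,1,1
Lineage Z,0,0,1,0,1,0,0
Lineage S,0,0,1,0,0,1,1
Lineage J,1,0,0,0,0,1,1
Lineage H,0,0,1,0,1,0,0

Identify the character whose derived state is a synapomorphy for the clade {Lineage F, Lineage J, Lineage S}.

Character polarity is set by the outgroup: the derived state is whichever differs from the outgroup's state, so for caudal autotomy, webbed digits, cranial crest the derived state is '0', and for the remaining characters it is '1'.
sclerotic ring: derived state '1' in Lineage J only — an autapomorphy, so it tells us nothing about relationships among taxa.
tarsal claw bifid (state '1') occurs in Lineage F and Lineage L but conflicts with the nesting implied by the other characters — most parsimoniously interpreted as homoplasy.
caudal autotomy (derived state '0') is shared by Lineage F and Lineage J — a synapomorphy uniting that clade.
webbed digits (derived state '0') is shared by all ingroup taxa — unites the whole ingroup.
Only Lineage H, Lineage L, and Lineage Z show the derived state '1' for nectar spur, supporting them as a clade.
chelicerae fused: derived state '1' in Lineage F, Lineage J, and Lineage S only — synapomorphy for {Lineage F, Lineage J, Lineage S}.
Only Lineage H and Lineage Z show the derived state '0' for cranial crest, supporting them as a clade.
Most parsimonious ingroup topology: ((Lineage L,(Lineage Z,Lineage H)),((Lineage F,Lineage J),Lineage S)).
The clade {Lineage F, Lineage J, Lineage S} is supported by chelicerae fused: its derived state '1' occurs in exactly those taxa and in no other taxon (including the outgroup).

chelicerae fused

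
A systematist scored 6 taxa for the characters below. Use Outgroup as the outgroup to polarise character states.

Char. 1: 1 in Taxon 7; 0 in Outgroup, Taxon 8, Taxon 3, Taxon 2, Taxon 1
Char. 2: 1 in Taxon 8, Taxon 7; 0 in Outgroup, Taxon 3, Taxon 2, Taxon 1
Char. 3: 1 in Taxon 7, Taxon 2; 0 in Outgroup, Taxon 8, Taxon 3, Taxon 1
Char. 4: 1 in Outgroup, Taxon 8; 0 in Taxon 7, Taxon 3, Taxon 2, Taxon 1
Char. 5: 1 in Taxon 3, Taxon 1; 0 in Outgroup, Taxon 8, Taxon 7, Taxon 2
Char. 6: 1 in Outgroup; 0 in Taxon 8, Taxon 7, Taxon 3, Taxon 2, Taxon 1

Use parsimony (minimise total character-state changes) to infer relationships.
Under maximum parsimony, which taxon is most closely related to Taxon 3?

Character polarity is set by the outgroup: the derived state is whichever differs from the outgroup's state, so for Char. 4, Char. 6 the derived state is '0', and for the remaining characters it is '1'.
Char. 1: derived state '1' in Taxon 7 only — an autapomorphy, so it tells us nothing about relationships among taxa.
Char. 2 (state '1') occurs in Taxon 7 and Taxon 8 but conflicts with the nesting implied by the other characters — most parsimoniously interpreted as homoplasy.
Char. 3: derived state '1' in Taxon 2 and Taxon 7 only — synapomorphy for {Taxon 2, Taxon 7}.
Char. 4 (derived state '0') is shared by Taxon 1, Taxon 2, Taxon 3, and Taxon 7 — a synapomorphy uniting that clade.
Char. 5 (derived state '1') is shared by Taxon 1 and Taxon 3 — a synapomorphy uniting that clade.
All ingroup taxa share the derived state '0' for Char. 6; it defines the ingroup but does not resolve relationships within it.
Most parsimonious ingroup topology: (Taxon 8,((Taxon 7,Taxon 2),(Taxon 3,Taxon 1))).
Taxon 3 and Taxon 1 form a cherry on this tree, so they are sister taxa.

Taxon 1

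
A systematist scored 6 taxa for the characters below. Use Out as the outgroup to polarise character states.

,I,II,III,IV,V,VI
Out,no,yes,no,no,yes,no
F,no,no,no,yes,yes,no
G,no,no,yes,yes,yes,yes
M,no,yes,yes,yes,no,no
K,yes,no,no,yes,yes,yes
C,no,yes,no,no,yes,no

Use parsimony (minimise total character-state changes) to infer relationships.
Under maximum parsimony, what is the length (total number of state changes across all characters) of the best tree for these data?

7

Character polarity is set by the outgroup: the derived state is whichever differs from the outgroup's state, so for II, V the derived state is 'no', and for the remaining characters it is 'yes'.
I (derived state 'yes') is unique to K (autapomorphy; uninformative for grouping).
Only F, G, and K show the derived state 'no' for II, supporting them as a clade.
III groups G and M, which is incompatible with the clades supported by the remaining characters; treating it as convergent (homoplasy) costs fewer steps than any alternative tree.
Only F, G, K, and M show the derived state 'yes' for IV, supporting them as a clade.
V: derived state 'no' in M only — an autapomorphy, so it tells us nothing about relationships among taxa.
VI: derived state 'yes' in G and K only — synapomorphy for {G, K}.
Most parsimonious ingroup topology: (((F,(G,K)),M),C).
Changes per character on this tree: I: 1; II: 1; III: 2; IV: 1; V: 1; VI: 1.
Total = 7.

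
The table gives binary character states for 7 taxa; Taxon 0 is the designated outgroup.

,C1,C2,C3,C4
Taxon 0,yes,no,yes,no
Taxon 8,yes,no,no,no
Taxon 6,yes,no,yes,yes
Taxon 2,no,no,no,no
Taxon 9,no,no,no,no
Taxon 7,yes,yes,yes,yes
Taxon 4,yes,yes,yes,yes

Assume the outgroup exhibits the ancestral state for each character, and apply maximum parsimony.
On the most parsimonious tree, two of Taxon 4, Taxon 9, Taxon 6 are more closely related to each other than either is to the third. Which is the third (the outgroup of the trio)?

Character polarity is set by the outgroup: the derived state is whichever differs from the outgroup's state, so for C1, C3 the derived state is 'no', and for the remaining characters it is 'yes'.
C1 (derived state 'no') is shared by Taxon 2 and Taxon 9 — a synapomorphy uniting that clade.
Only Taxon 4 and Taxon 7 show the derived state 'yes' for C2, supporting them as a clade.
C3: derived state 'no' in Taxon 2, Taxon 8, and Taxon 9 only — synapomorphy for {Taxon 2, Taxon 8, Taxon 9}.
Only Taxon 4, Taxon 6, and Taxon 7 show the derived state 'yes' for C4, supporting them as a clade.
Most parsimonious ingroup topology: ((Taxon 8,(Taxon 2,Taxon 9)),(Taxon 6,(Taxon 7,Taxon 4))).
Taxon 6 and Taxon 4 share a more recent common ancestor with each other than either does with Taxon 9, so Taxon 9 is the least closely related of the three.

Taxon 9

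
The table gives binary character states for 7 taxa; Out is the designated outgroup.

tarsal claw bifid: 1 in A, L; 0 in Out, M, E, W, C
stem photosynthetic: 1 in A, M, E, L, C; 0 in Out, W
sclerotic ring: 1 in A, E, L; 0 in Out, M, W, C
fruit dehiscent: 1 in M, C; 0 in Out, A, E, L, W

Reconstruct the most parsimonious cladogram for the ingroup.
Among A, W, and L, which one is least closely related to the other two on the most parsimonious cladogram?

W

The outgroup has state '0' for every character, so '1' is the derived state throughout.
tarsal claw bifid (derived state '1') is shared by A and L — a synapomorphy uniting that clade.
stem photosynthetic (derived state '1') is shared by A, C, E, L, and M — a synapomorphy uniting that clade.
sclerotic ring (derived state '1') is shared by A, E, and L — a synapomorphy uniting that clade.
fruit dehiscent (derived state '1') is shared by C and M — a synapomorphy uniting that clade.
Most parsimonious ingroup topology: ((((A,L),E),(M,C)),W).
L and A share a more recent common ancestor with each other than either does with W, so W is the least closely related of the three.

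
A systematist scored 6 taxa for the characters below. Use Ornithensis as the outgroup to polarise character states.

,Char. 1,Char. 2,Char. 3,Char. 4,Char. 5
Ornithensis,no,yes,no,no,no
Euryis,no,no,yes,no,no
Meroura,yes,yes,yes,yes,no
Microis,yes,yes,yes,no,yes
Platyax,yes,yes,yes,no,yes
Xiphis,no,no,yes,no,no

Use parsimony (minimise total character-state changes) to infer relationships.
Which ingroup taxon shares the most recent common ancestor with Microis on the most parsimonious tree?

Platyax

Character polarity is set by the outgroup: the derived state is whichever differs from the outgroup's state, so for Char. 2 the derived state is 'no', and for the remaining characters it is 'yes'.
Char. 1 (derived state 'yes') is shared by Meroura, Microis, and Platyax — a synapomorphy uniting that clade.
Only Euryis and Xiphis show the derived state 'no' for Char. 2, supporting them as a clade.
Char. 3 (derived state 'yes') is shared by all ingroup taxa — unites the whole ingroup.
Char. 4 (derived state 'yes') is unique to Meroura (autapomorphy; uninformative for grouping).
Char. 5: derived state 'yes' in Microis and Platyax only — synapomorphy for {Microis, Platyax}.
Most parsimonious ingroup topology: ((Euryis,Xiphis),(Meroura,(Microis,Platyax))).
Microis and Platyax form a cherry on this tree, so they are sister taxa.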